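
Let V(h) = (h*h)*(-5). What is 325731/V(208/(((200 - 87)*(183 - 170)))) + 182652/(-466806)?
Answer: -323594559239099/99585280 ≈ -3.2494e+6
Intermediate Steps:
V(h) = -5*h² (V(h) = h²*(-5) = -5*h²)
325731/V(208/(((200 - 87)*(183 - 170)))) + 182652/(-466806) = 325731/((-5*43264/((183 - 170)²*(200 - 87)²))) + 182652/(-466806) = 325731/((-5*(208/((113*13)))²)) + 182652*(-1/466806) = 325731/((-5*(208/1469)²)) - 30442/77801 = 325731/((-5*(208*(1/1469))²)) - 30442/77801 = 325731/((-5*(16/113)²)) - 30442/77801 = 325731/((-5*256/12769)) - 30442/77801 = 325731/(-1280/12769) - 30442/77801 = 325731*(-12769/1280) - 30442/77801 = -4159259139/1280 - 30442/77801 = -323594559239099/99585280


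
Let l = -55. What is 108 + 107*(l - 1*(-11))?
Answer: -4600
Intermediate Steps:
108 + 107*(l - 1*(-11)) = 108 + 107*(-55 - 1*(-11)) = 108 + 107*(-55 + 11) = 108 + 107*(-44) = 108 - 4708 = -4600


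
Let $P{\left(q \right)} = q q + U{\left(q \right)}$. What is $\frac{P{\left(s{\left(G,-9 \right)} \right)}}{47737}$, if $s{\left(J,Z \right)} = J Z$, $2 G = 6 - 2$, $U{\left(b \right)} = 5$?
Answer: $\frac{329}{47737} \approx 0.0068919$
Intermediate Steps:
$G = 2$ ($G = \frac{6 - 2}{2} = \frac{1}{2} \cdot 4 = 2$)
$P{\left(q \right)} = 5 + q^{2}$ ($P{\left(q \right)} = q q + 5 = q^{2} + 5 = 5 + q^{2}$)
$\frac{P{\left(s{\left(G,-9 \right)} \right)}}{47737} = \frac{5 + \left(2 \left(-9\right)\right)^{2}}{47737} = \left(5 + \left(-18\right)^{2}\right) \frac{1}{47737} = \left(5 + 324\right) \frac{1}{47737} = 329 \cdot \frac{1}{47737} = \frac{329}{47737}$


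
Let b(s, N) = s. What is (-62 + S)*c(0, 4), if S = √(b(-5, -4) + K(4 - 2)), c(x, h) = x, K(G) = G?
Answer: 0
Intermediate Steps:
S = I*√3 (S = √(-5 + (4 - 2)) = √(-5 + 2) = √(-3) = I*√3 ≈ 1.732*I)
(-62 + S)*c(0, 4) = (-62 + I*√3)*0 = 0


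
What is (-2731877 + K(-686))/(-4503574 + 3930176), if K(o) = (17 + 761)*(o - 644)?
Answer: 3766617/573398 ≈ 6.5689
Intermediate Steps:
K(o) = -501032 + 778*o (K(o) = 778*(-644 + o) = -501032 + 778*o)
(-2731877 + K(-686))/(-4503574 + 3930176) = (-2731877 + (-501032 + 778*(-686)))/(-4503574 + 3930176) = (-2731877 + (-501032 - 533708))/(-573398) = (-2731877 - 1034740)*(-1/573398) = -3766617*(-1/573398) = 3766617/573398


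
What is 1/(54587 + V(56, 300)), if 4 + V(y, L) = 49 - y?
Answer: 1/54576 ≈ 1.8323e-5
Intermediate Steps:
V(y, L) = 45 - y (V(y, L) = -4 + (49 - y) = 45 - y)
1/(54587 + V(56, 300)) = 1/(54587 + (45 - 1*56)) = 1/(54587 + (45 - 56)) = 1/(54587 - 11) = 1/54576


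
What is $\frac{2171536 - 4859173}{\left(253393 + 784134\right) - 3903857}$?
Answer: $\frac{2687637}{2866330} \approx 0.93766$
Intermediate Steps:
$\frac{2171536 - 4859173}{\left(253393 + 784134\right) - 3903857} = - \frac{2687637}{1037527 - 3903857} = - \frac{2687637}{-2866330} = \left(-2687637\right) \left(- \frac{1}{2866330}\right) = \frac{2687637}{2866330}$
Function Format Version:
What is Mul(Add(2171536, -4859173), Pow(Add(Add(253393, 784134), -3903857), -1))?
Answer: Rational(2687637, 2866330) ≈ 0.93766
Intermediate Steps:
Mul(Add(2171536, -4859173), Pow(Add(Add(253393, 784134), -3903857), -1)) = Mul(-2687637, Pow(Add(1037527, -3903857), -1)) = Mul(-2687637, Pow(-2866330, -1)) = Mul(-2687637, Rational(-1, 2866330)) = Rational(2687637, 2866330)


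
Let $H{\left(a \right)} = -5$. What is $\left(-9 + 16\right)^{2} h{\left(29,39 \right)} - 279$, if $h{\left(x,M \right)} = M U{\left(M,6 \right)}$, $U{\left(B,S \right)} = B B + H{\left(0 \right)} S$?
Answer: $2849022$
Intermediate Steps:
$U{\left(B,S \right)} = B^{2} - 5 S$ ($U{\left(B,S \right)} = B B - 5 S = B^{2} - 5 S$)
$h{\left(x,M \right)} = M \left(-30 + M^{2}\right)$ ($h{\left(x,M \right)} = M \left(M^{2} - 30\right) = M \left(-30 + M^{2}\right)$)
$\left(-9 + 16\right)^{2} h{\left(29,39 \right)} - 279 = \left(-9 + 16\right)^{2} \cdot 39 \left(-30 + 39^{2}\right) - 279 = 7^{2} \cdot 39 \left(-30 + 1521\right) - 279 = 49 \cdot 39 \cdot 1491 - 279 = 49 \cdot 58149 - 279 = 2849301 - 279 = 2849022$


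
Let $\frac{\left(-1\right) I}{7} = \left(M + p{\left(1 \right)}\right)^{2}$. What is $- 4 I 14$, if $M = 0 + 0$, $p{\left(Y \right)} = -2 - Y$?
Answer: $3528$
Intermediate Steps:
$M = 0$
$I = -63$ ($I = - 7 \left(0 - 3\right)^{2} = - 7 \left(-3\right)^{2} = \left(-7\right) 9 = -63$)
$- 4 I 14 = \left(-4\right) \left(-63\right) 14 = 252 \cdot 14 = 3528$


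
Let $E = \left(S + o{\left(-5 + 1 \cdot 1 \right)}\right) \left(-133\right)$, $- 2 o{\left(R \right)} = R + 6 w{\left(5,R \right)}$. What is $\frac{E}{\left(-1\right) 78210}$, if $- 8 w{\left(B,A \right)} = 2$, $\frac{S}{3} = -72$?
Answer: $- \frac{113449}{312840} \approx -0.36264$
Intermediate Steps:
$S = -216$ ($S = 3 \left(-72\right) = -216$)
$w{\left(B,A \right)} = - \frac{1}{4}$ ($w{\left(B,A \right)} = \left(- \frac{1}{8}\right) 2 = - \frac{1}{4}$)
$o{\left(R \right)} = \frac{3}{4} - \frac{R}{2}$ ($o{\left(R \right)} = - \frac{R + 6 \left(- \frac{1}{4}\right)}{2} = - \frac{R - \frac{3}{2}}{2} = - \frac{- \frac{3}{2} + R}{2} = \frac{3}{4} - \frac{R}{2}$)
$E = \frac{113449}{4}$ ($E = \left(-216 - \left(- \frac{3}{4} + \frac{-5 + 1 \cdot 1}{2}\right)\right) \left(-133\right) = \left(-216 - \left(- \frac{3}{4} + \frac{-5 + 1}{2}\right)\right) \left(-133\right) = \left(-216 + \left(\frac{3}{4} - -2\right)\right) \left(-133\right) = \left(-216 + \left(\frac{3}{4} + 2\right)\right) \left(-133\right) = \left(-216 + \frac{11}{4}\right) \left(-133\right) = \left(- \frac{853}{4}\right) \left(-133\right) = \frac{113449}{4} \approx 28362.0$)
$\frac{E}{\left(-1\right) 78210} = \frac{113449}{4 \left(\left(-1\right) 78210\right)} = \frac{113449}{4 \left(-78210\right)} = \frac{113449}{4} \left(- \frac{1}{78210}\right) = - \frac{113449}{312840}$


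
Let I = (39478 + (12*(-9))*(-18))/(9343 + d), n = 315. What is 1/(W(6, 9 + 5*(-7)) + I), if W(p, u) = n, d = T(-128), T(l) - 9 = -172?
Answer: 4590/1466561 ≈ 0.0031298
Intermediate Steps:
T(l) = -163 (T(l) = 9 - 172 = -163)
d = -163
W(p, u) = 315
I = 20711/4590 (I = (39478 + (12*(-9))*(-18))/(9343 - 163) = (39478 - 108*(-18))/9180 = (39478 + 1944)*(1/9180) = 41422*(1/9180) = 20711/4590 ≈ 4.5122)
1/(W(6, 9 + 5*(-7)) + I) = 1/(315 + 20711/4590) = 1/(1466561/4590) = 4590/1466561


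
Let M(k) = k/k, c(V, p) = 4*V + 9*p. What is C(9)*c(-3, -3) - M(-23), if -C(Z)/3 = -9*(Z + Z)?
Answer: -18955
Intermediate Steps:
C(Z) = 54*Z (C(Z) = -(-27)*(Z + Z) = -(-27)*2*Z = -(-54)*Z = 54*Z)
M(k) = 1
C(9)*c(-3, -3) - M(-23) = (54*9)*(4*(-3) + 9*(-3)) - 1*1 = 486*(-12 - 27) - 1 = 486*(-39) - 1 = -18954 - 1 = -18955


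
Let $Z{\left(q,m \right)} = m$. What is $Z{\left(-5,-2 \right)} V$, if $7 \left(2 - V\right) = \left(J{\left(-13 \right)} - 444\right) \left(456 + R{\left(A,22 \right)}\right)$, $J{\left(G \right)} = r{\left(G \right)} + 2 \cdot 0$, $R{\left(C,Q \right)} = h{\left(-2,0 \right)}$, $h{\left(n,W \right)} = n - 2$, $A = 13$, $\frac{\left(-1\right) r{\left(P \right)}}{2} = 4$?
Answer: $- \frac{408636}{7} \approx -58377.0$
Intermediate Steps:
$r{\left(P \right)} = -8$ ($r{\left(P \right)} = \left(-2\right) 4 = -8$)
$h{\left(n,W \right)} = -2 + n$
$R{\left(C,Q \right)} = -4$ ($R{\left(C,Q \right)} = -2 - 2 = -4$)
$J{\left(G \right)} = -8$ ($J{\left(G \right)} = -8 + 2 \cdot 0 = -8 + 0 = -8$)
$V = \frac{204318}{7}$ ($V = 2 - \frac{\left(-8 - 444\right) \left(456 - 4\right)}{7} = 2 - \frac{\left(-452\right) 452}{7} = 2 - - \frac{204304}{7} = 2 + \frac{204304}{7} = \frac{204318}{7} \approx 29188.0$)
$Z{\left(-5,-2 \right)} V = \left(-2\right) \frac{204318}{7} = - \frac{408636}{7}$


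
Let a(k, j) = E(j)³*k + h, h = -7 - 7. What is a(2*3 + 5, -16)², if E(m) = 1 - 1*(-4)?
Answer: 1852321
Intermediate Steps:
E(m) = 5 (E(m) = 1 + 4 = 5)
h = -14
a(k, j) = -14 + 125*k (a(k, j) = 5³*k - 14 = 125*k - 14 = -14 + 125*k)
a(2*3 + 5, -16)² = (-14 + 125*(2*3 + 5))² = (-14 + 125*(6 + 5))² = (-14 + 125*11)² = (-14 + 1375)² = 1361² = 1852321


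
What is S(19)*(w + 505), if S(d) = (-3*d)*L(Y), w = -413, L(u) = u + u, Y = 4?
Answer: -41952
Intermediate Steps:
L(u) = 2*u
S(d) = -24*d (S(d) = (-3*d)*(2*4) = -3*d*8 = -24*d)
S(19)*(w + 505) = (-24*19)*(-413 + 505) = -456*92 = -41952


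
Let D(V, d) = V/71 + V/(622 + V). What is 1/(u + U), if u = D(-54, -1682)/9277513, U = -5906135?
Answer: -2634813692/15561565364800663 ≈ -1.6932e-7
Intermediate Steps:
D(V, d) = V/71 + V/(622 + V) (D(V, d) = V*(1/71) + V/(622 + V) = V/71 + V/(622 + V))
u = -243/2634813692 (u = ((1/71)*(-54)*(693 - 54)/(622 - 54))/9277513 = ((1/71)*(-54)*639/568)*(1/9277513) = ((1/71)*(-54)*(1/568)*639)*(1/9277513) = -243/284*1/9277513 = -243/2634813692 ≈ -9.2227e-8)
1/(u + U) = 1/(-243/2634813692 - 5906135) = 1/(-15561565364800663/2634813692) = -2634813692/15561565364800663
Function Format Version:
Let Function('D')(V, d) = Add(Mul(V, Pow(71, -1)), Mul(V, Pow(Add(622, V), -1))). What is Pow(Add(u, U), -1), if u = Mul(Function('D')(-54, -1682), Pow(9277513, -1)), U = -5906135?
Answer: Rational(-2634813692, 15561565364800663) ≈ -1.6932e-7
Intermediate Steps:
Function('D')(V, d) = Add(Mul(Rational(1, 71), V), Mul(V, Pow(Add(622, V), -1))) (Function('D')(V, d) = Add(Mul(V, Rational(1, 71)), Mul(V, Pow(Add(622, V), -1))) = Add(Mul(Rational(1, 71), V), Mul(V, Pow(Add(622, V), -1))))
u = Rational(-243, 2634813692) (u = Mul(Mul(Rational(1, 71), -54, Pow(Add(622, -54), -1), Add(693, -54)), Pow(9277513, -1)) = Mul(Mul(Rational(1, 71), -54, Pow(568, -1), 639), Rational(1, 9277513)) = Mul(Mul(Rational(1, 71), -54, Rational(1, 568), 639), Rational(1, 9277513)) = Mul(Rational(-243, 284), Rational(1, 9277513)) = Rational(-243, 2634813692) ≈ -9.2227e-8)
Pow(Add(u, U), -1) = Pow(Add(Rational(-243, 2634813692), -5906135), -1) = Pow(Rational(-15561565364800663, 2634813692), -1) = Rational(-2634813692, 15561565364800663)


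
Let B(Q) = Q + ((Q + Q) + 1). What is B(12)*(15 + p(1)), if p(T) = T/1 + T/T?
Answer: 629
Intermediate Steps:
p(T) = 1 + T (p(T) = T*1 + 1 = T + 1 = 1 + T)
B(Q) = 1 + 3*Q (B(Q) = Q + (2*Q + 1) = Q + (1 + 2*Q) = 1 + 3*Q)
B(12)*(15 + p(1)) = (1 + 3*12)*(15 + (1 + 1)) = (1 + 36)*(15 + 2) = 37*17 = 629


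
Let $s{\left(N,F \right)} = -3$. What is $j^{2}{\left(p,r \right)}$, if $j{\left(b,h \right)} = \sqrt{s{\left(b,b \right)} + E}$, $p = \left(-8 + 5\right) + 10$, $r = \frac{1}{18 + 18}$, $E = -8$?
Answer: $-11$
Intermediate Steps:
$r = \frac{1}{36} \approx 0.027778$
$p = 7$ ($p = -3 + 10 = 7$)
$j{\left(b,h \right)} = i \sqrt{11}$ ($j{\left(b,h \right)} = \sqrt{-3 - 8} = \sqrt{-11} = i \sqrt{11}$)
$j^{2}{\left(p,r \right)} = \left(i \sqrt{11}\right)^{2} = -11$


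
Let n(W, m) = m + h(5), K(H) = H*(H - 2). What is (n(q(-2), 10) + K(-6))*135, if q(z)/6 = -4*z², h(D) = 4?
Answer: 8370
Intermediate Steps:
q(z) = -24*z² (q(z) = 6*(-4*z²) = -24*z²)
K(H) = H*(-2 + H)
n(W, m) = 4 + m (n(W, m) = m + 4 = 4 + m)
(n(q(-2), 10) + K(-6))*135 = ((4 + 10) - 6*(-2 - 6))*135 = (14 - 6*(-8))*135 = (14 + 48)*135 = 62*135 = 8370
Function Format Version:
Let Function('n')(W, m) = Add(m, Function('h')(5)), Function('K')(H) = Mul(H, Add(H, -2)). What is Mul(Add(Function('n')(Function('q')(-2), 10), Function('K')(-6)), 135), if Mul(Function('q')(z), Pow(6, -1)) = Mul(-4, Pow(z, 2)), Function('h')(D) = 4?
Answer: 8370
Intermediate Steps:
Function('q')(z) = Mul(-24, Pow(z, 2)) (Function('q')(z) = Mul(6, Mul(-4, Pow(z, 2))) = Mul(-24, Pow(z, 2)))
Function('K')(H) = Mul(H, Add(-2, H))
Function('n')(W, m) = Add(4, m) (Function('n')(W, m) = Add(m, 4) = Add(4, m))
Mul(Add(Function('n')(Function('q')(-2), 10), Function('K')(-6)), 135) = Mul(Add(Add(4, 10), Mul(-6, Add(-2, -6))), 135) = Mul(Add(14, Mul(-6, -8)), 135) = Mul(Add(14, 48), 135) = Mul(62, 135) = 8370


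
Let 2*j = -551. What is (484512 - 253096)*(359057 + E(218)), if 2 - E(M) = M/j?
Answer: 45783791544120/551 ≈ 8.3092e+10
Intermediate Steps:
j = -551/2 (j = (½)*(-551) = -551/2 ≈ -275.50)
E(M) = 2 + 2*M/551 (E(M) = 2 - M/(-551/2) = 2 - M*(-2)/551 = 2 - (-2)*M/551 = 2 + 2*M/551)
(484512 - 253096)*(359057 + E(218)) = (484512 - 253096)*(359057 + (2 + (2/551)*218)) = 231416*(359057 + (2 + 436/551)) = 231416*(359057 + 1538/551) = 231416*(197841945/551) = 45783791544120/551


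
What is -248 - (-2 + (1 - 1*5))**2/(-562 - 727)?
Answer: -319636/1289 ≈ -247.97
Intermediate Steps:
-248 - (-2 + (1 - 1*5))**2/(-562 - 727) = -248 - (-2 + (1 - 5))**2/(-1289) = -248 - (-2 - 4)**2*(-1)/1289 = -248 - (-6)**2*(-1)/1289 = -248 - 36*(-1)/1289 = -248 - 1*(-36/1289) = -248 + 36/1289 = -319636/1289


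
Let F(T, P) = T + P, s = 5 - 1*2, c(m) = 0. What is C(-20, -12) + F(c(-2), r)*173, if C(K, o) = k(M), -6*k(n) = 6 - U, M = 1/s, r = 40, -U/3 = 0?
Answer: 6919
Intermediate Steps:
U = 0 (U = -3*0 = 0)
s = 3 (s = 5 - 2 = 3)
M = ⅓ (M = 1/3 = ⅓ ≈ 0.33333)
k(n) = -1 (k(n) = -(6 - 1*0)/6 = -(6 + 0)/6 = -⅙*6 = -1)
C(K, o) = -1
F(T, P) = P + T
C(-20, -12) + F(c(-2), r)*173 = -1 + (40 + 0)*173 = -1 + 40*173 = -1 + 6920 = 6919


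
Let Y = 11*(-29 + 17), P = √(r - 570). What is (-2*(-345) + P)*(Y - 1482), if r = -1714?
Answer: -1113660 - 3228*I*√571 ≈ -1.1137e+6 - 77135.0*I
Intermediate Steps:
P = 2*I*√571 (P = √(-1714 - 570) = √(-2284) = 2*I*√571 ≈ 47.791*I)
Y = -132 (Y = 11*(-12) = -132)
(-2*(-345) + P)*(Y - 1482) = (-2*(-345) + 2*I*√571)*(-132 - 1482) = (690 + 2*I*√571)*(-1614) = -1113660 - 3228*I*√571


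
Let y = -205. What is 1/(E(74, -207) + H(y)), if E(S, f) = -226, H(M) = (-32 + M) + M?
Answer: -1/668 ≈ -0.0014970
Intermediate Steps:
H(M) = -32 + 2*M
1/(E(74, -207) + H(y)) = 1/(-226 + (-32 + 2*(-205))) = 1/(-226 + (-32 - 410)) = 1/(-226 - 442) = 1/(-668) = -1/668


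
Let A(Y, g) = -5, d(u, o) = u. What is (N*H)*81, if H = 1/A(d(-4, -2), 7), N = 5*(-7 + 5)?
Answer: 162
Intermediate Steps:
N = -10 (N = 5*(-2) = -10)
H = -⅕ (H = 1/(-5) = -⅕ ≈ -0.20000)
(N*H)*81 = -10*(-⅕)*81 = 2*81 = 162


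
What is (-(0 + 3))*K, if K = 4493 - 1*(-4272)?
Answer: -26295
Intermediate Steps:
K = 8765 (K = 4493 + 4272 = 8765)
(-(0 + 3))*K = -(0 + 3)*8765 = -1*3*8765 = -3*8765 = -26295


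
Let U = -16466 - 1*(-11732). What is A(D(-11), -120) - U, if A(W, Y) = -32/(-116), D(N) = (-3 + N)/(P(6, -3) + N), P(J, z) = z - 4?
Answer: 137294/29 ≈ 4734.3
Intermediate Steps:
P(J, z) = -4 + z
D(N) = (-3 + N)/(-7 + N) (D(N) = (-3 + N)/((-4 - 3) + N) = (-3 + N)/(-7 + N))
U = -4734 (U = -16466 + 11732 = -4734)
A(W, Y) = 8/29 (A(W, Y) = -32*(-1/116) = 8/29)
A(D(-11), -120) - U = 8/29 - 1*(-4734) = 8/29 + 4734 = 137294/29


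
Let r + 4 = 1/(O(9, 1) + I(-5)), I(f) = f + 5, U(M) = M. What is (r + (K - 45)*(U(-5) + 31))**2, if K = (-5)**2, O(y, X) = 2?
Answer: 1096209/4 ≈ 2.7405e+5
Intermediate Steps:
I(f) = 5 + f
K = 25
r = -7/2 (r = -4 + 1/(2 + (5 - 5)) = -4 + 1/(2 + 0) = -4 + 1/2 = -7/2 ≈ -3.5000)
(r + (K - 45)*(U(-5) + 31))**2 = (-7/2 + (25 - 45)*(-5 + 31))**2 = (-7/2 - 20*26)**2 = (-7/2 - 520)**2 = (-1047/2)**2 = 1096209/4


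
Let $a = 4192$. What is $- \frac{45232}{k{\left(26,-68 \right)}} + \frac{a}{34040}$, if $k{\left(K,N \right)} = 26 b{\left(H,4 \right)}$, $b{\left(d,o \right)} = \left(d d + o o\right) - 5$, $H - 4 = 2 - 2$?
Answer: $- \frac{96047156}{1493505} \approx -64.31$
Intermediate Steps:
$H = 4$ ($H = 4 + \left(2 - 2\right) = 4 + 0 = 4$)
$b{\left(d,o \right)} = -5 + d^{2} + o^{2}$ ($b{\left(d,o \right)} = \left(d^{2} + o^{2}\right) - 5 = -5 + d^{2} + o^{2}$)
$k{\left(K,N \right)} = 702$ ($k{\left(K,N \right)} = 26 \left(-5 + 4^{2} + 4^{2}\right) = 26 \left(-5 + 16 + 16\right) = 26 \cdot 27 = 702$)
$- \frac{45232}{k{\left(26,-68 \right)}} + \frac{a}{34040} = - \frac{45232}{702} + \frac{4192}{34040} = \left(-45232\right) \frac{1}{702} + 4192 \cdot \frac{1}{34040} = - \frac{22616}{351} + \frac{524}{4255} = - \frac{96047156}{1493505}$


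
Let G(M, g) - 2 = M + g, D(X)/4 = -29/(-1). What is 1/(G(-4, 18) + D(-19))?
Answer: 1/132 ≈ 0.0075758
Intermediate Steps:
D(X) = 116 (D(X) = 4*(-29/(-1)) = 4*(-29*(-1)) = 4*29 = 116)
G(M, g) = 2 + M + g (G(M, g) = 2 + (M + g) = 2 + M + g)
1/(G(-4, 18) + D(-19)) = 1/((2 - 4 + 18) + 116) = 1/(16 + 116) = 1/132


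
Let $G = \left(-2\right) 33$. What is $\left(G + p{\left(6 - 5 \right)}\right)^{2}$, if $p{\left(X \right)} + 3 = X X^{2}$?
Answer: $4624$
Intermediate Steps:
$G = -66$
$p{\left(X \right)} = -3 + X^{3}$ ($p{\left(X \right)} = -3 + X X^{2} = -3 + X^{3}$)
$\left(G + p{\left(6 - 5 \right)}\right)^{2} = \left(-66 - \left(3 - \left(6 - 5\right)^{3}\right)\right)^{2} = \left(-66 - \left(3 - 1^{3}\right)\right)^{2} = \left(-66 + \left(-3 + 1\right)\right)^{2} = \left(-66 - 2\right)^{2} = \left(-68\right)^{2} = 4624$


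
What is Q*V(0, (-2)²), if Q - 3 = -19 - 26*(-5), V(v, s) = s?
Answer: 456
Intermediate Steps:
Q = 114 (Q = 3 + (-19 - 26*(-5)) = 3 + (-19 + 130) = 3 + 111 = 114)
Q*V(0, (-2)²) = 114*(-2)² = 114*4 = 456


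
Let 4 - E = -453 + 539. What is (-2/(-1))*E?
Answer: -164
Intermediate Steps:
E = -82 (E = 4 - (-453 + 539) = 4 - 1*86 = 4 - 86 = -82)
(-2/(-1))*E = -2/(-1)*(-82) = -2*(-1)*(-82) = 2*(-82) = -164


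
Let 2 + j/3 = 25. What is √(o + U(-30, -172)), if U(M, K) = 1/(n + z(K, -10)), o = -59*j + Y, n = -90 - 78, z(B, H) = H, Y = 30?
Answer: I*√128035222/178 ≈ 63.569*I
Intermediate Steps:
j = 69 (j = -6 + 3*25 = -6 + 75 = 69)
n = -168
o = -4041 (o = -59*69 + 30 = -4071 + 30 = -4041)
U(M, K) = -1/178 (U(M, K) = 1/(-168 - 10) = 1/(-178) = -1/178)
√(o + U(-30, -172)) = √(-4041 - 1/178) = √(-719299/178) = I*√128035222/178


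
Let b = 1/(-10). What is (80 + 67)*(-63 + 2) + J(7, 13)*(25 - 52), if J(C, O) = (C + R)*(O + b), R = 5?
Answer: -65733/5 ≈ -13147.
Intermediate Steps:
b = -1/10 ≈ -0.10000
J(C, O) = (5 + C)*(-1/10 + O) (J(C, O) = (C + 5)*(O - 1/10) = (5 + C)*(-1/10 + O))
(80 + 67)*(-63 + 2) + J(7, 13)*(25 - 52) = (80 + 67)*(-63 + 2) + (-1/2 + 5*13 - 1/10*7 + 7*13)*(25 - 52) = 147*(-61) + (-1/2 + 65 - 7/10 + 91)*(-27) = -8967 + (774/5)*(-27) = -8967 - 20898/5 = -65733/5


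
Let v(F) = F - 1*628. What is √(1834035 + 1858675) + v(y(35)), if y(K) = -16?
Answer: -644 + √3692710 ≈ 1277.6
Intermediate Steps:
v(F) = -628 + F (v(F) = F - 628 = -628 + F)
√(1834035 + 1858675) + v(y(35)) = √(1834035 + 1858675) + (-628 - 16) = √3692710 - 644 = -644 + √3692710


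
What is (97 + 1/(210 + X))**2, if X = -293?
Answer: 64802500/6889 ≈ 9406.7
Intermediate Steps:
(97 + 1/(210 + X))**2 = (97 + 1/(210 - 293))**2 = (97 + 1/(-83))**2 = (97 - 1/83)**2 = (8050/83)**2 = 64802500/6889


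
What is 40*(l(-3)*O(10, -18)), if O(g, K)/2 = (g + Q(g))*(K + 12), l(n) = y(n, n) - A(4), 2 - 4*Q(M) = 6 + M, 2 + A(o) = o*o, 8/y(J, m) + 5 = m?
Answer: 46800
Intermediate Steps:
y(J, m) = 8/(-5 + m)
A(o) = -2 + o² (A(o) = -2 + o*o = -2 + o²)
Q(M) = -1 - M/4 (Q(M) = ½ - (6 + M)/4 = ½ + (-3/2 - M/4) = -1 - M/4)
l(n) = -14 + 8/(-5 + n) (l(n) = 8/(-5 + n) - (-2 + 4²) = 8/(-5 + n) - (-2 + 16) = 8/(-5 + n) - 1*14 = 8/(-5 + n) - 14 = -14 + 8/(-5 + n))
O(g, K) = 2*(-1 + 3*g/4)*(12 + K) (O(g, K) = 2*((g + (-1 - g/4))*(K + 12)) = 2*((-1 + 3*g/4)*(12 + K)) = 2*(-1 + 3*g/4)*(12 + K))
40*(l(-3)*O(10, -18)) = 40*((2*(39 - 7*(-3))/(-5 - 3))*(-24 - 2*(-18) + 18*10 + (3/2)*(-18)*10)) = 40*((2*(39 + 21)/(-8))*(-24 + 36 + 180 - 270)) = 40*((2*(-⅛)*60)*(-78)) = 40*(-15*(-78)) = 40*1170 = 46800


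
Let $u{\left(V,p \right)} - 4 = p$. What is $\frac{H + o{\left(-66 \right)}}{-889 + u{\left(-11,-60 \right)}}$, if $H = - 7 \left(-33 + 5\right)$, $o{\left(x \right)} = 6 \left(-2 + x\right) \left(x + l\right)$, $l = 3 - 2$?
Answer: $- \frac{26716}{945} \approx -28.271$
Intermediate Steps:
$u{\left(V,p \right)} = 4 + p$
$l = 1$
$o{\left(x \right)} = 6 \left(1 + x\right) \left(-2 + x\right)$ ($o{\left(x \right)} = 6 \left(-2 + x\right) \left(x + 1\right) = 6 \left(-2 + x\right) \left(1 + x\right) = 6 \left(1 + x\right) \left(-2 + x\right)$)
$H = 196$ ($H = \left(-7\right) \left(-28\right) = 196$)
$\frac{H + o{\left(-66 \right)}}{-889 + u{\left(-11,-60 \right)}} = \frac{196 - \left(-384 - 26136\right)}{-889 + \left(4 - 60\right)} = \frac{196 + \left(-12 + 396 + 6 \cdot 4356\right)}{-889 - 56} = \frac{196 + \left(-12 + 396 + 26136\right)}{-945} = \left(196 + 26520\right) \left(- \frac{1}{945}\right) = 26716 \left(- \frac{1}{945}\right) = - \frac{26716}{945}$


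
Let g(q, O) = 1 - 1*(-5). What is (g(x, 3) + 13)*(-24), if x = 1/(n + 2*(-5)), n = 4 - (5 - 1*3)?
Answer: -456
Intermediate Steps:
n = 2 (n = 4 - (5 - 3) = 4 - 1*2 = 4 - 2 = 2)
x = -1/8 (x = 1/(2 + 2*(-5)) = 1/(2 - 10) = 1/(-8) = -1/8 ≈ -0.12500)
g(q, O) = 6 (g(q, O) = 1 + 5 = 6)
(g(x, 3) + 13)*(-24) = (6 + 13)*(-24) = 19*(-24) = -456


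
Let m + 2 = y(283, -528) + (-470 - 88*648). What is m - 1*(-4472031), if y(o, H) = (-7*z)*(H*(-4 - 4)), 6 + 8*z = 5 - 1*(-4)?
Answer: 4403447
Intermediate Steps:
z = 3/8 (z = -¾ + (5 - 1*(-4))/8 = -¾ + (5 + 4)/8 = -¾ + (⅛)*9 = -¾ + 9/8 = 3/8 ≈ 0.37500)
y(o, H) = 21*H (y(o, H) = (-7*3/8)*(H*(-4 - 4)) = -21*H*(-8)/8 = -(-21)*H = 21*H)
m = -68584 (m = -2 + (21*(-528) + (-470 - 88*648)) = -2 + (-11088 + (-470 - 57024)) = -2 + (-11088 - 57494) = -2 - 68582 = -68584)
m - 1*(-4472031) = -68584 - 1*(-4472031) = -68584 + 4472031 = 4403447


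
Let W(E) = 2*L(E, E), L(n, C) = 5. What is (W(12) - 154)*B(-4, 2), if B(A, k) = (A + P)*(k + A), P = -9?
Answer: -3744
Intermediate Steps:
W(E) = 10 (W(E) = 2*5 = 10)
B(A, k) = (-9 + A)*(A + k) (B(A, k) = (A - 9)*(k + A) = (-9 + A)*(A + k))
(W(12) - 154)*B(-4, 2) = (10 - 154)*((-4)**2 - 9*(-4) - 9*2 - 4*2) = -144*(16 + 36 - 18 - 8) = -144*26 = -3744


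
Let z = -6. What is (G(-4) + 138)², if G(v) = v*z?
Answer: 26244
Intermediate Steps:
G(v) = -6*v (G(v) = v*(-6) = -6*v)
(G(-4) + 138)² = (-6*(-4) + 138)² = (24 + 138)² = 162² = 26244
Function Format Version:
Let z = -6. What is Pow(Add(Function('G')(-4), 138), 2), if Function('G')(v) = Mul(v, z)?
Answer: 26244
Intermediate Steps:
Function('G')(v) = Mul(-6, v) (Function('G')(v) = Mul(v, -6) = Mul(-6, v))
Pow(Add(Function('G')(-4), 138), 2) = Pow(Add(Mul(-6, -4), 138), 2) = Pow(Add(24, 138), 2) = Pow(162, 2) = 26244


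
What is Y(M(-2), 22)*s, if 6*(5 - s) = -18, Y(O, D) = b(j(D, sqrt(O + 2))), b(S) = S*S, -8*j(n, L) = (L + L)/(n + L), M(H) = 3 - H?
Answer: 3437/455058 - 154*sqrt(7)/227529 ≈ 0.0057621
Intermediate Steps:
j(n, L) = -L/(4*(L + n)) (j(n, L) = -(L + L)/(8*(n + L)) = -2*L/(8*(L + n)) = -L/(4*(L + n)))
b(S) = S**2
Y(O, D) = (2 + O)/(4*D + 4*sqrt(2 + O))**2 (Y(O, D) = (-sqrt(O + 2)/(4*sqrt(O + 2) + 4*D))**2 = (-sqrt(2 + O)/(4*sqrt(2 + O) + 4*D))**2 = (-sqrt(2 + O)/(4*D + 4*sqrt(2 + O)))**2 = (2 + O)/(4*D + 4*sqrt(2 + O))**2)
s = 8 (s = 5 - 1/6*(-18) = 5 + 3 = 8)
Y(M(-2), 22)*s = ((2 + (3 - 1*(-2)))/(16*(22 + sqrt(2 + (3 - 1*(-2))))**2))*8 = ((2 + (3 + 2))/(16*(22 + sqrt(2 + (3 + 2)))**2))*8 = ((2 + 5)/(16*(22 + sqrt(2 + 5))**2))*8 = ((1/16)*7/(22 + sqrt(7))**2)*8 = (7/(16*(22 + sqrt(7))**2))*8 = 7/(2*(22 + sqrt(7))**2)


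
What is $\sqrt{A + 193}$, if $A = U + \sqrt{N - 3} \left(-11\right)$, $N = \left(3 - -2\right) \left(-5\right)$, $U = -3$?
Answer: $\sqrt{190 - 22 i \sqrt{7}} \approx 13.941 - 2.0876 i$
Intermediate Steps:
$N = -25$ ($N = \left(3 + 2\right) \left(-5\right) = 5 \left(-5\right) = -25$)
$A = -3 - 22 i \sqrt{7}$ ($A = -3 + \sqrt{-25 - 3} \left(-11\right) = -3 + \sqrt{-28} \left(-11\right) = -3 + 2 i \sqrt{7} \left(-11\right) = -3 - 22 i \sqrt{7} \approx -3.0 - 58.207 i$)
$\sqrt{A + 193} = \sqrt{\left(-3 - 22 i \sqrt{7}\right) + 193} = \sqrt{190 - 22 i \sqrt{7}}$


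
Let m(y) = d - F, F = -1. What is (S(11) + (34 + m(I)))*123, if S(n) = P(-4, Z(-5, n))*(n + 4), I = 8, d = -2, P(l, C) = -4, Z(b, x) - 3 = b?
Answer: -3321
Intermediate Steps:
Z(b, x) = 3 + b
m(y) = -1 (m(y) = -2 - 1*(-1) = -2 + 1 = -1)
S(n) = -16 - 4*n (S(n) = -4*(n + 4) = -4*(4 + n) = -16 - 4*n)
(S(11) + (34 + m(I)))*123 = ((-16 - 4*11) + (34 - 1))*123 = ((-16 - 44) + 33)*123 = (-60 + 33)*123 = -27*123 = -3321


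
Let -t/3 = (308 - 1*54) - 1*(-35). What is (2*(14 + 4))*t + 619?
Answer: -30593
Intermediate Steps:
t = -867 (t = -3*((308 - 1*54) - 1*(-35)) = -3*((308 - 54) + 35) = -3*(254 + 35) = -3*289 = -867)
(2*(14 + 4))*t + 619 = (2*(14 + 4))*(-867) + 619 = (2*18)*(-867) + 619 = 36*(-867) + 619 = -31212 + 619 = -30593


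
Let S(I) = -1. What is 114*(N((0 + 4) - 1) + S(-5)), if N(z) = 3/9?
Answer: -76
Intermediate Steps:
N(z) = ⅓ (N(z) = 3*(⅑) = ⅓)
114*(N((0 + 4) - 1) + S(-5)) = 114*(⅓ - 1) = 114*(-⅔) = -76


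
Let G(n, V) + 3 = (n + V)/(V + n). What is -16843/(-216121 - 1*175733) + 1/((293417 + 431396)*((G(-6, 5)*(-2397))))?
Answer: 1625702054525/37822112961383 ≈ 0.042983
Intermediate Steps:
G(n, V) = -2 (G(n, V) = -3 + (n + V)/(V + n) = -3 + (V + n)/(V + n) = -3 + 1 = -2)
-16843/(-216121 - 1*175733) + 1/((293417 + 431396)*((G(-6, 5)*(-2397)))) = -16843/(-216121 - 1*175733) + 1/((293417 + 431396)*((-2*(-2397)))) = -16843/(-216121 - 175733) + 1/(724813*4794) = -16843/(-391854) + (1/724813)*(1/4794) = -16843*(-1/391854) + 1/3474753522 = 16843/391854 + 1/3474753522 = 1625702054525/37822112961383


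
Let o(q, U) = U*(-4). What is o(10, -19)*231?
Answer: 17556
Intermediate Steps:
o(q, U) = -4*U
o(10, -19)*231 = -4*(-19)*231 = 76*231 = 17556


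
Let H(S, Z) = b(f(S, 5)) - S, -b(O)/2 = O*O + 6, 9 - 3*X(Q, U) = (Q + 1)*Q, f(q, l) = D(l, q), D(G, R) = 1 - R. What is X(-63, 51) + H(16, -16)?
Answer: -1777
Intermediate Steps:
f(q, l) = 1 - q
X(Q, U) = 3 - Q*(1 + Q)/3 (X(Q, U) = 3 - (Q + 1)*Q/3 = 3 - (1 + Q)*Q/3 = 3 - Q*(1 + Q)/3)
b(O) = -12 - 2*O² (b(O) = -2*(O*O + 6) = -2*(O² + 6) = -2*(6 + O²) = -12 - 2*O²)
H(S, Z) = -12 - S - 2*(1 - S)² (H(S, Z) = (-12 - 2*(1 - S)²) - S = -12 - S - 2*(1 - S)²)
X(-63, 51) + H(16, -16) = (3 - ⅓*(-63) - ⅓*(-63)²) + (-14 - 2*16² + 3*16) = (3 + 21 - ⅓*3969) + (-14 - 2*256 + 48) = (3 + 21 - 1323) + (-14 - 512 + 48) = -1299 - 478 = -1777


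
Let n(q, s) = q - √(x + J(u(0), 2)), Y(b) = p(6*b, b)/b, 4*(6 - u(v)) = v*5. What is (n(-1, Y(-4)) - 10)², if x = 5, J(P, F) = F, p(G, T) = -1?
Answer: (11 + √7)² ≈ 186.21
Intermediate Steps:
u(v) = 6 - 5*v/4 (u(v) = 6 - v*5/4 = 6 - 5*v/4)
Y(b) = -1/b
n(q, s) = q - √7 (n(q, s) = q - √(5 + 2) = q - √7)
(n(-1, Y(-4)) - 10)² = ((-1 - √7) - 10)² = (-11 - √7)²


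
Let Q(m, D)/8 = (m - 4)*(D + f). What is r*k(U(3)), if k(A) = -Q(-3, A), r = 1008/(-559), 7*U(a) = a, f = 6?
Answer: -362880/559 ≈ -649.16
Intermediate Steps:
U(a) = a/7
Q(m, D) = 8*(-4 + m)*(6 + D) (Q(m, D) = 8*((m - 4)*(D + 6)) = 8*((-4 + m)*(6 + D)) = 8*(-4 + m)*(6 + D))
r = -1008/559 (r = 1008*(-1/559) = -1008/559 ≈ -1.8032)
k(A) = 336 + 56*A (k(A) = -(-192 - 32*A + 48*(-3) + 8*A*(-3)) = -(-192 - 32*A - 144 - 24*A) = -(-336 - 56*A) = 336 + 56*A)
r*k(U(3)) = -1008*(336 + 56*((⅐)*3))/559 = -1008*(336 + 56*(3/7))/559 = -1008*(336 + 24)/559 = -1008/559*360 = -362880/559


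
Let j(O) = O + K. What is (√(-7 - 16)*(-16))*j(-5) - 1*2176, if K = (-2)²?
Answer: -2176 + 16*I*√23 ≈ -2176.0 + 76.733*I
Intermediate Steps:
K = 4
j(O) = 4 + O (j(O) = O + 4 = 4 + O)
(√(-7 - 16)*(-16))*j(-5) - 1*2176 = (√(-7 - 16)*(-16))*(4 - 5) - 1*2176 = (√(-23)*(-16))*(-1) - 2176 = ((I*√23)*(-16))*(-1) - 2176 = -16*I*√23*(-1) - 2176 = 16*I*√23 - 2176 = -2176 + 16*I*√23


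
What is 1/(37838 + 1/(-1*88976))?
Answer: 88976/3366673887 ≈ 2.6428e-5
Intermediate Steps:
1/(37838 + 1/(-1*88976)) = 1/(37838 + 1/(-88976)) = 1/(37838 - 1/88976) = 1/(3366673887/88976) = 88976/3366673887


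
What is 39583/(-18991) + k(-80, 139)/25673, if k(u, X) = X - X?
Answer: -39583/18991 ≈ -2.0843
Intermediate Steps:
k(u, X) = 0
39583/(-18991) + k(-80, 139)/25673 = 39583/(-18991) + 0/25673 = 39583*(-1/18991) + 0*(1/25673) = -39583/18991 + 0 = -39583/18991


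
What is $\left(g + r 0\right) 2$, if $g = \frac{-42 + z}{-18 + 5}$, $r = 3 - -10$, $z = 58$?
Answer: $- \frac{32}{13} \approx -2.4615$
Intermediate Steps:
$r = 13$ ($r = 3 + 10 = 13$)
$g = - \frac{16}{13}$ ($g = \frac{-42 + 58}{-18 + 5} = \frac{16}{-13} = 16 \left(- \frac{1}{13}\right) = - \frac{16}{13} \approx -1.2308$)
$\left(g + r 0\right) 2 = \left(- \frac{16}{13} + 13 \cdot 0\right) 2 = \left(- \frac{16}{13} + 0\right) 2 = \left(- \frac{16}{13}\right) 2 = - \frac{32}{13}$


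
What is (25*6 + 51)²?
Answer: 40401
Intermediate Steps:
(25*6 + 51)² = (150 + 51)² = 201² = 40401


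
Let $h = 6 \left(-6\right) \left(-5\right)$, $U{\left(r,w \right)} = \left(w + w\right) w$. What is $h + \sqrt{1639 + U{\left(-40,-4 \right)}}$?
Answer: $180 + \sqrt{1671} \approx 220.88$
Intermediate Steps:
$U{\left(r,w \right)} = 2 w^{2}$ ($U{\left(r,w \right)} = 2 w w = 2 w^{2}$)
$h = 180$ ($h = \left(-36\right) \left(-5\right) = 180$)
$h + \sqrt{1639 + U{\left(-40,-4 \right)}} = 180 + \sqrt{1639 + 2 \left(-4\right)^{2}} = 180 + \sqrt{1639 + 2 \cdot 16} = 180 + \sqrt{1639 + 32} = 180 + \sqrt{1671}$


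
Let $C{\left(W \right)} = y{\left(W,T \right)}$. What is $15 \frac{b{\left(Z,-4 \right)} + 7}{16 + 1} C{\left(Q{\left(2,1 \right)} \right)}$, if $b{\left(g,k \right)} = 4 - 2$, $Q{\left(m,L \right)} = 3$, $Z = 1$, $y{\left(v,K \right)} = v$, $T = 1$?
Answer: $\frac{405}{17} \approx 23.824$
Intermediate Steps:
$b{\left(g,k \right)} = 2$
$C{\left(W \right)} = W$
$15 \frac{b{\left(Z,-4 \right)} + 7}{16 + 1} C{\left(Q{\left(2,1 \right)} \right)} = 15 \frac{2 + 7}{16 + 1} \cdot 3 = 15 \cdot \frac{9}{17} \cdot 3 = \frac{135}{17} \cdot 3 = \frac{405}{17}$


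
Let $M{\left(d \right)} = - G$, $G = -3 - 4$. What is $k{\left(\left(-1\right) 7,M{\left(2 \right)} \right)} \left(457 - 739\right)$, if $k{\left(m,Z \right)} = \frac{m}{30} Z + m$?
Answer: $\frac{12173}{5} \approx 2434.6$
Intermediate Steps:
$G = -7$ ($G = -3 - 4 = -7$)
$M{\left(d \right)} = 7$ ($M{\left(d \right)} = \left(-1\right) \left(-7\right) = 7$)
$k{\left(m,Z \right)} = m + \frac{Z m}{30}$ ($k{\left(m,Z \right)} = \frac{m}{30} Z + m = \frac{Z m}{30} + m = m + \frac{Z m}{30}$)
$k{\left(\left(-1\right) 7,M{\left(2 \right)} \right)} \left(457 - 739\right) = \frac{\left(-1\right) 7 \left(30 + 7\right)}{30} \left(457 - 739\right) = \frac{1}{30} \left(-7\right) 37 \left(-282\right) = \left(- \frac{259}{30}\right) \left(-282\right) = \frac{12173}{5}$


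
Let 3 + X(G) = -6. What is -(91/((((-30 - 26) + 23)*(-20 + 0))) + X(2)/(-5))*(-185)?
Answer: 47323/132 ≈ 358.51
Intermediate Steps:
X(G) = -9 (X(G) = -3 - 6 = -9)
-(91/((((-30 - 26) + 23)*(-20 + 0))) + X(2)/(-5))*(-185) = -(91/((((-30 - 26) + 23)*(-20 + 0))) - 9/(-5))*(-185) = -(91/(((-56 + 23)*(-20))) - 9*(-⅕))*(-185) = -(91/((-33*(-20))) + 9/5)*(-185) = -(91/660 + 9/5)*(-185) = -1279*(-185)/660 = -1*(-47323/132) = 47323/132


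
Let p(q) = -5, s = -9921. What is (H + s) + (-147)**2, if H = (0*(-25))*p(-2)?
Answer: 11688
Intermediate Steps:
H = 0 (H = (0*(-25))*(-5) = 0*(-5) = 0)
(H + s) + (-147)**2 = (0 - 9921) + (-147)**2 = -9921 + 21609 = 11688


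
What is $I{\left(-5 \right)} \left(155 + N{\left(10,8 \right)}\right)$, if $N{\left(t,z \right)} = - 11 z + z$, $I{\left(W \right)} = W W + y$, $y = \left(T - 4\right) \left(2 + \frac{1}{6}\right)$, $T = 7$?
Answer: $\frac{4725}{2} \approx 2362.5$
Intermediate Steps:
$y = \frac{13}{2}$ ($y = \left(7 - 4\right) \left(2 + \frac{1}{6}\right) = 3 \left(2 + \frac{1}{6}\right) = 3 \cdot \frac{13}{6} = \frac{13}{2} \approx 6.5$)
$I{\left(W \right)} = \frac{13}{2} + W^{2}$ ($I{\left(W \right)} = W W + \frac{13}{2} = W^{2} + \frac{13}{2} = \frac{13}{2} + W^{2}$)
$N{\left(t,z \right)} = - 10 z$
$I{\left(-5 \right)} \left(155 + N{\left(10,8 \right)}\right) = \left(\frac{13}{2} + \left(-5\right)^{2}\right) \left(155 - 80\right) = \left(\frac{13}{2} + 25\right) \left(155 - 80\right) = \frac{63}{2} \cdot 75 = \frac{4725}{2}$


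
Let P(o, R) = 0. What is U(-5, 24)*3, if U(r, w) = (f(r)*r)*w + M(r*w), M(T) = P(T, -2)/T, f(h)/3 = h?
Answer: 5400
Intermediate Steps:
f(h) = 3*h
M(T) = 0 (M(T) = 0/T = 0)
U(r, w) = 3*w*r² (U(r, w) = ((3*r)*r)*w + 0 = (3*r²)*w + 0 = 3*w*r² + 0 = 3*w*r²)
U(-5, 24)*3 = (3*24*(-5)²)*3 = (3*24*25)*3 = 1800*3 = 5400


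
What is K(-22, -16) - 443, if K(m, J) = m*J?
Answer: -91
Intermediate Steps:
K(m, J) = J*m
K(-22, -16) - 443 = -16*(-22) - 443 = 352 - 443 = -91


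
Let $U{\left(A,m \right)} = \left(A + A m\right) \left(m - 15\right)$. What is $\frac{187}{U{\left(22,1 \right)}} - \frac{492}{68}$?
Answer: $- \frac{7177}{952} \approx -7.5389$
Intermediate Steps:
$U{\left(A,m \right)} = \left(-15 + m\right) \left(A + A m\right)$ ($U{\left(A,m \right)} = \left(A + A m\right) \left(-15 + m\right) = \left(-15 + m\right) \left(A + A m\right)$)
$\frac{187}{U{\left(22,1 \right)}} - \frac{492}{68} = \frac{187}{22 \left(-15 + 1^{2} - 14\right)} - \frac{492}{68} = \frac{187}{22 \left(-15 + 1 - 14\right)} - \frac{123}{17} = \frac{187}{22 \left(-28\right)} - \frac{123}{17} = \frac{187}{-616} - \frac{123}{17} = 187 \left(- \frac{1}{616}\right) - \frac{123}{17} = - \frac{17}{56} - \frac{123}{17} = - \frac{7177}{952}$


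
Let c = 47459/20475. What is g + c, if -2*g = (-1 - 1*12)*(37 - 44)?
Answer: -1768307/40950 ≈ -43.182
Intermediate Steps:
c = 47459/20475 (c = 47459*(1/20475) = 47459/20475 ≈ 2.3179)
g = -91/2 (g = -(-1 - 1*12)*(37 - 44)/2 = -(-1 - 12)*(-7)/2 = -(-13)*(-7)/2 = -½*91 = -91/2 ≈ -45.500)
g + c = -91/2 + 47459/20475 = -1768307/40950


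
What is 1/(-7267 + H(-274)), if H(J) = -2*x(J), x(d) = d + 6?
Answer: -1/6731 ≈ -0.00014857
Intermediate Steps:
x(d) = 6 + d
H(J) = -12 - 2*J (H(J) = -2*(6 + J) = -12 - 2*J)
1/(-7267 + H(-274)) = 1/(-7267 + (-12 - 2*(-274))) = 1/(-7267 + (-12 + 548)) = 1/(-7267 + 536) = 1/(-6731) = -1/6731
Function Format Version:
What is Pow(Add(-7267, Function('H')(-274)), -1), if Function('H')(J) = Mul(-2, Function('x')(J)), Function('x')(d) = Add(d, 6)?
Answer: Rational(-1, 6731) ≈ -0.00014857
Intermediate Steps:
Function('x')(d) = Add(6, d)
Function('H')(J) = Add(-12, Mul(-2, J)) (Function('H')(J) = Mul(-2, Add(6, J)) = Add(-12, Mul(-2, J)))
Pow(Add(-7267, Function('H')(-274)), -1) = Pow(Add(-7267, Add(-12, Mul(-2, -274))), -1) = Pow(Add(-7267, Add(-12, 548)), -1) = Pow(Add(-7267, 536), -1) = Pow(-6731, -1) = Rational(-1, 6731)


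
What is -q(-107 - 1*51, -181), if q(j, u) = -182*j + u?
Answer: -28575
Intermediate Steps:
q(j, u) = u - 182*j
-q(-107 - 1*51, -181) = -(-181 - 182*(-107 - 1*51)) = -(-181 - 182*(-107 - 51)) = -(-181 - 182*(-158)) = -(-181 + 28756) = -1*28575 = -28575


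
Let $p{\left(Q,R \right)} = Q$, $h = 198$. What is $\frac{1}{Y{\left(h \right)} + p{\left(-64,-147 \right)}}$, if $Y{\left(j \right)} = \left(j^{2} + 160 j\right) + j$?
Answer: $\frac{1}{71018} \approx 1.4081 \cdot 10^{-5}$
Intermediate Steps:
$Y{\left(j \right)} = j^{2} + 161 j$
$\frac{1}{Y{\left(h \right)} + p{\left(-64,-147 \right)}} = \frac{1}{198 \left(161 + 198\right) - 64} = \frac{1}{198 \cdot 359 - 64} = \frac{1}{71082 - 64} = \frac{1}{71018}$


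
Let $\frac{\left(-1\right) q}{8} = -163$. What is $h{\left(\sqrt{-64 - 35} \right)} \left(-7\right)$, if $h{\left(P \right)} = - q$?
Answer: $9128$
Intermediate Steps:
$q = 1304$ ($q = \left(-8\right) \left(-163\right) = 1304$)
$h{\left(P \right)} = -1304$ ($h{\left(P \right)} = \left(-1\right) 1304 = -1304$)
$h{\left(\sqrt{-64 - 35} \right)} \left(-7\right) = \left(-1304\right) \left(-7\right) = 9128$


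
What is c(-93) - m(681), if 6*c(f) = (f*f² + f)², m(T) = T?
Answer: 107856633069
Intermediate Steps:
c(f) = (f + f³)²/6 (c(f) = (f*f² + f)²/6 = (f³ + f)²/6 = (f + f³)²/6)
c(-93) - m(681) = (⅙)*(-93)²*(1 + (-93)²)² - 1*681 = (⅙)*8649*(1 + 8649)² - 681 = (⅙)*8649*8650² - 681 = (⅙)*8649*74822500 - 681 = 107856633750 - 681 = 107856633069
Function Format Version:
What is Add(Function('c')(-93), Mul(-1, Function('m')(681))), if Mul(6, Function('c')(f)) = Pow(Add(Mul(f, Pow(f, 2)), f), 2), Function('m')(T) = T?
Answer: 107856633069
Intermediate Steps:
Function('c')(f) = Mul(Rational(1, 6), Pow(Add(f, Pow(f, 3)), 2)) (Function('c')(f) = Mul(Rational(1, 6), Pow(Add(Mul(f, Pow(f, 2)), f), 2)) = Mul(Rational(1, 6), Pow(Add(Pow(f, 3), f), 2)) = Mul(Rational(1, 6), Pow(Add(f, Pow(f, 3)), 2)))
Add(Function('c')(-93), Mul(-1, Function('m')(681))) = Add(Mul(Rational(1, 6), Pow(-93, 2), Pow(Add(1, Pow(-93, 2)), 2)), Mul(-1, 681)) = Add(Mul(Rational(1, 6), 8649, Pow(Add(1, 8649), 2)), -681) = Add(Mul(Rational(1, 6), 8649, Pow(8650, 2)), -681) = Add(Mul(Rational(1, 6), 8649, 74822500), -681) = Add(107856633750, -681) = 107856633069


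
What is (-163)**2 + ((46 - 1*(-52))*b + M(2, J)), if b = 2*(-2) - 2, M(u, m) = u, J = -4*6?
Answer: 25983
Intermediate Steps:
J = -24
b = -6 (b = -4 - 2 = -6)
(-163)**2 + ((46 - 1*(-52))*b + M(2, J)) = (-163)**2 + ((46 - 1*(-52))*(-6) + 2) = 26569 + ((46 + 52)*(-6) + 2) = 26569 + (98*(-6) + 2) = 26569 + (-588 + 2) = 26569 - 586 = 25983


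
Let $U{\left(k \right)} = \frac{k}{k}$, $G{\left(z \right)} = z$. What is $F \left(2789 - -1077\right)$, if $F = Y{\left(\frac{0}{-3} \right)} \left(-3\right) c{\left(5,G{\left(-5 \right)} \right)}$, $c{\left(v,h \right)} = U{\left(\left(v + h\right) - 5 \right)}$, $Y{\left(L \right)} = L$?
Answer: $0$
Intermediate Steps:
$U{\left(k \right)} = 1$
$c{\left(v,h \right)} = 1$
$F = 0$ ($F = \frac{0}{-3} \left(-3\right) 1 = 0 \left(- \frac{1}{3}\right) \left(-3\right) 1 = 0 \left(-3\right) 1 = 0 \cdot 1 = 0$)
$F \left(2789 - -1077\right) = 0 \left(2789 - -1077\right) = 0 \left(2789 + 1077\right) = 0 \cdot 3866 = 0$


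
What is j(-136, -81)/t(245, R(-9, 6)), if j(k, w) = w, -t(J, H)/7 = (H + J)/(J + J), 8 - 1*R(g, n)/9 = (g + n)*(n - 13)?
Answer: 2835/64 ≈ 44.297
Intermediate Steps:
R(g, n) = 72 - 9*(-13 + n)*(g + n) (R(g, n) = 72 - 9*(g + n)*(n - 13) = 72 - 9*(g + n)*(-13 + n) = 72 - 9*(-13 + n)*(g + n))
t(J, H) = -7*(H + J)/(2*J) (t(J, H) = -7*(H + J)/(J + J) = -7*(H + J)/(2*J))
j(-136, -81)/t(245, R(-9, 6)) = -81*70/(-(72 - 9*6**2 + 117*(-9) + 117*6 - 9*(-9)*6) - 1*245) = -81*70/(-(72 - 9*36 - 1053 + 702 + 486) - 245) = -81*70/(-(72 - 324 - 1053 + 702 + 486) - 245) = -81*70/(-1*(-117) - 245) = -81*70/(117 - 245) = -81/((7/2)*(1/245)*(-128)) = -81/(-64/35) = -81*(-35/64) = 2835/64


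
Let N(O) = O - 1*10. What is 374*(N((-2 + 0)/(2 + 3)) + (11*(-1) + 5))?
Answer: -30668/5 ≈ -6133.6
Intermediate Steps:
N(O) = -10 + O (N(O) = O - 10 = -10 + O)
374*(N((-2 + 0)/(2 + 3)) + (11*(-1) + 5)) = 374*((-10 + (-2 + 0)/(2 + 3)) + (11*(-1) + 5)) = 374*((-10 - 2/5) + (-11 + 5)) = 374*((-10 - 2*1/5) - 6) = 374*((-10 - 2/5) - 6) = 374*(-52/5 - 6) = 374*(-82/5) = -30668/5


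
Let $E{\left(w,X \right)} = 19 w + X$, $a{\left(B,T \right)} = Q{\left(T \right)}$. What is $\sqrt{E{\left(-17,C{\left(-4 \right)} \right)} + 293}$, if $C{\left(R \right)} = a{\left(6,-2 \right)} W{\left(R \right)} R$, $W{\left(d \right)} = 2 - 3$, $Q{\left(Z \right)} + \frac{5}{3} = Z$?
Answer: $\frac{i \sqrt{402}}{3} \approx 6.6833 i$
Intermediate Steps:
$Q{\left(Z \right)} = - \frac{5}{3} + Z$
$a{\left(B,T \right)} = - \frac{5}{3} + T$
$W{\left(d \right)} = -1$
$C{\left(R \right)} = \frac{11 R}{3}$ ($C{\left(R \right)} = \left(- \frac{5}{3} - 2\right) \left(-1\right) R = \left(- \frac{11}{3}\right) \left(-1\right) R = \frac{11 R}{3}$)
$E{\left(w,X \right)} = X + 19 w$
$\sqrt{E{\left(-17,C{\left(-4 \right)} \right)} + 293} = \sqrt{\left(\frac{11}{3} \left(-4\right) + 19 \left(-17\right)\right) + 293} = \sqrt{\left(- \frac{44}{3} - 323\right) + 293} = \sqrt{- \frac{1013}{3} + 293} = \sqrt{- \frac{134}{3}} = \frac{i \sqrt{402}}{3}$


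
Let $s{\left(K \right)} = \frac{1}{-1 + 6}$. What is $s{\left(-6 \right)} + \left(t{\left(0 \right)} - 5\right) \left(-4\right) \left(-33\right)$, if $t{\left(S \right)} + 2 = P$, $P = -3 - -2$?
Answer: $- \frac{5279}{5} \approx -1055.8$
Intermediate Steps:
$P = -1$ ($P = -3 + 2 = -1$)
$t{\left(S \right)} = -3$ ($t{\left(S \right)} = -2 - 1 = -3$)
$s{\left(K \right)} = \frac{1}{5}$
$s{\left(-6 \right)} + \left(t{\left(0 \right)} - 5\right) \left(-4\right) \left(-33\right) = \frac{1}{5} + \left(-3 - 5\right) \left(-4\right) \left(-33\right) = \frac{1}{5} + \left(-8\right) \left(-4\right) \left(-33\right) = \frac{1}{5} + 32 \left(-33\right) = \frac{1}{5} - 1056 = - \frac{5279}{5}$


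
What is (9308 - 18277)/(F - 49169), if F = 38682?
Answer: 8969/10487 ≈ 0.85525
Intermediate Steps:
(9308 - 18277)/(F - 49169) = (9308 - 18277)/(38682 - 49169) = -8969/(-10487) = -8969*(-1/10487) = 8969/10487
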